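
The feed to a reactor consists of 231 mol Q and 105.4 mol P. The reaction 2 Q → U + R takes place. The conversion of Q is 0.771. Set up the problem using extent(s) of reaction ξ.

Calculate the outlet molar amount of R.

89.1 mol

Q reacted = 0.771 × 231 = 178.1 mol; ν_Q = −2, so ξ = 178.1/2 = 89.05 mol.
Outlet amounts (n = n₀ + ν ξ):
  Q: 231 − 2(89.05) = 52.9
  U: 0 + 1(89.05) = 89.05
  R: 0 + 1(89.05) = 89.05
  P: 105.4 (inert)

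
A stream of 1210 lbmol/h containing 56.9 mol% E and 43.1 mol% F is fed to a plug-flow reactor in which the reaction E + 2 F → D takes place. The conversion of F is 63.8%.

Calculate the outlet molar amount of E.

F reacted = 0.638 × 521.5 = 332.7 lbmol/h; ν_F = −2, so ξ = 332.7/2 = 166.4 lbmol/h.
Outlet amounts (n = n₀ + ν ξ):
  E: 688.5 − 1(166.4) = 522.1
  F: 521.5 − 2(166.4) = 188.8
  D: 0 + 1(166.4) = 166.4

522 lbmol/h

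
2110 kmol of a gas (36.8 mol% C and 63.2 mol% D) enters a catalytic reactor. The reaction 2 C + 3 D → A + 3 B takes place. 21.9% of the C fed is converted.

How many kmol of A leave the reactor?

85 kmol

C reacted = 0.219 × 776.5 = 170 kmol; ν_C = −2, so ξ = 170/2 = 85.02 kmol.
Outlet amounts (n = n₀ + ν ξ):
  C: 776.5 − 2(85.02) = 606.4
  D: 1334 − 3(85.02) = 1078
  A: 0 + 1(85.02) = 85.02
  B: 0 + 3(85.02) = 255.1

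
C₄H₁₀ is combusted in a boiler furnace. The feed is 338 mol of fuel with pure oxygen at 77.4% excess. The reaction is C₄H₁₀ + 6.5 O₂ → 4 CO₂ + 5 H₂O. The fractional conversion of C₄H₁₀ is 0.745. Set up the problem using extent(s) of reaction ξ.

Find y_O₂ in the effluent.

Stoichiometric O₂ = 6.5 × 338 = 2197 mol; O₂ fed = 2197 × 1.774 = 3897 mol.
Fuel reacted = 0.745 × 338 → ξ = 251.8 mol.
Outlet (n = n₀ + ν ξ):
  C₄H₁₀: 338 − 1(251.8) = 86.19
  O₂: 3897 − 6.5(251.8) = 2261
  CO₂: 0 + 4(251.8) = 1007
  H₂O: 0 + 5(251.8) = 1259
Total out = 4613 mol; y_O₂ = 2261 / 4613 = 0.4901.

0.49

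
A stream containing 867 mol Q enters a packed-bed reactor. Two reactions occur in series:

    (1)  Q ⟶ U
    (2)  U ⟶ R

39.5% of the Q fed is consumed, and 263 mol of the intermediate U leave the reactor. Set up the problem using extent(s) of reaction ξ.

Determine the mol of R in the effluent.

79.5 mol

Conversion of Q: Q consumed = 1ξ₁ = 0.395 × 867 → ξ₁ = 342.5 mol.
U balance: n_U = 0 + 1ξ₁ − 1ξ₂ = 263 → ξ₂ = (1·342.5 − 263)/1 = 79.47 mol.
Outlet amounts (n = n₀ + Σ ν·ξ):
  Q: 867 − 1(342.5) = 524.5
  U: 0 + 1(342.5) − 1(79.47) = 263
  R: 0 + 1(79.47) = 79.47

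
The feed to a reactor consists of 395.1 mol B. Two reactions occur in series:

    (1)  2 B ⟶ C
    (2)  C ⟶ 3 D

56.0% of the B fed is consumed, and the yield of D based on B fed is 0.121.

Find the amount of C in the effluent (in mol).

94.7 mol

Conversion of B: B consumed = 2ξ₁ = 0.56 × 395.1 → ξ₁ = 110.6 mol.
Yield of D: 3ξ₂ / 395.1 = 0.121 → ξ₂ = 15.94 mol.
Outlet amounts (n = n₀ + Σ ν·ξ):
  B: 395.1 − 2(110.6) = 173.8
  C: 0 + 1(110.6) − 1(15.94) = 94.69
  D: 0 + 3(15.94) = 47.81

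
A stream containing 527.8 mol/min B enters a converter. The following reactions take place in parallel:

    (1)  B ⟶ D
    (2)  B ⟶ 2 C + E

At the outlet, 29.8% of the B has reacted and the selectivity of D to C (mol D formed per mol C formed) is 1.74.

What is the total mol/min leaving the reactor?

Conversion of B: B consumed = 0.298 × 527.8 = 157.3 mol/min = 1ξ₁ + 1ξ₂.
Selectivity: 1ξ₁ / (2ξ₂) = 1.74 → ξ₁ = 3.48 ξ₂.
Substitute: (1·3.48 + 1) ξ₂ = 157.3 → ξ₂ = 35.11 mol/min, ξ₁ = 122.2 mol/min.
Outlet amounts (n = n₀ + Σ ν·ξ):
  B: 527.8 − 1(122.2) − 1(35.11) = 370.5
  D: 0 + 1(122.2) = 122.2
  C: 0 + 2(35.11) = 70.22
  E: 0 + 1(35.11) = 35.11
Total out = 370.5 + 122.2 + 70.22 + 35.11 = 598 mol/min.

598 mol/min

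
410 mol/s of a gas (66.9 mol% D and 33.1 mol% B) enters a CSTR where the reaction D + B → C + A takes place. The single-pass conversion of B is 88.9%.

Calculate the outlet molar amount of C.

121 mol/s

B reacted = 0.889 × 135.7 = 120.6 mol/s; ν_B = −1, so ξ = 120.6/1 = 120.6 mol/s.
Outlet amounts (n = n₀ + ν ξ):
  D: 274.3 − 1(120.6) = 153.6
  B: 135.7 − 1(120.6) = 15.06
  C: 0 + 1(120.6) = 120.6
  A: 0 + 1(120.6) = 120.6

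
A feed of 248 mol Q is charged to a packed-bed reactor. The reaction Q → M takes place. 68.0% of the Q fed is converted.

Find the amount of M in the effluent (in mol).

169 mol

Q reacted = 0.68 × 248 = 168.6 mol; ν_Q = −1, so ξ = 168.6/1 = 168.6 mol.
Outlet amounts (n = n₀ + ν ξ):
  Q: 248 − 1(168.6) = 79.36
  M: 0 + 1(168.6) = 168.6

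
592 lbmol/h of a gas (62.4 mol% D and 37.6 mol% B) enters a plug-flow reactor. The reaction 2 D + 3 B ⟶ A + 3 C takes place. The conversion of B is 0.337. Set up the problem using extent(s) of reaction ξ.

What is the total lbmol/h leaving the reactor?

567 lbmol/h

B reacted = 0.337 × 222.6 = 75.01 lbmol/h; ν_B = −3, so ξ = 75.01/3 = 25 lbmol/h.
Outlet amounts (n = n₀ + ν ξ):
  D: 369.4 − 2(25) = 319.4
  B: 222.6 − 3(25) = 147.6
  A: 0 + 1(25) = 25
  C: 0 + 3(25) = 75.01
Total out = 319.4 + 147.6 + 25 + 75.01 = 567 lbmol/h.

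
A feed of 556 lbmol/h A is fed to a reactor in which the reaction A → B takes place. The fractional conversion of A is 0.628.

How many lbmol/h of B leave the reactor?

349 lbmol/h

A reacted = 0.628 × 556 = 349.2 lbmol/h; ν_A = −1, so ξ = 349.2/1 = 349.2 lbmol/h.
Outlet amounts (n = n₀ + ν ξ):
  A: 556 − 1(349.2) = 206.8
  B: 0 + 1(349.2) = 349.2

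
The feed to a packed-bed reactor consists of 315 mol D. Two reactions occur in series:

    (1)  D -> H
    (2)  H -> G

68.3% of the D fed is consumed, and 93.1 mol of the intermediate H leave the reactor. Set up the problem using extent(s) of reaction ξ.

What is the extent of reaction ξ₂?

Conversion of D: D consumed = 1ξ₁ = 0.683 × 315 → ξ₁ = 215.1 mol.
H balance: n_H = 0 + 1ξ₁ − 1ξ₂ = 93.1 → ξ₂ = (1·215.1 − 93.1)/1 = 122 mol.
Outlet amounts (n = n₀ + Σ ν·ξ):
  D: 315 − 1(215.1) = 99.85
  H: 0 + 1(215.1) − 1(122) = 93.1
  G: 0 + 1(122) = 122

ξ₂ = 122 mol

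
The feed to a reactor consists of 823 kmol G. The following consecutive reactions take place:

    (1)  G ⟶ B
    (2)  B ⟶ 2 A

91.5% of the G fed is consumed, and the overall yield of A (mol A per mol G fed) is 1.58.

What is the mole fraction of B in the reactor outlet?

Conversion of G: G consumed = 1ξ₁ = 0.915 × 823 → ξ₁ = 753 kmol.
Yield of A: 2ξ₂ / 823 = 1.58 → ξ₂ = 650.2 kmol.
Outlet amounts (n = n₀ + Σ ν·ξ):
  G: 823 − 1(753) = 69.95
  B: 0 + 1(753) − 1(650.2) = 102.9
  A: 0 + 2(650.2) = 1300
Total out = 1473 kmol; y_B = 102.9 / 1473 = 0.06983.

0.0698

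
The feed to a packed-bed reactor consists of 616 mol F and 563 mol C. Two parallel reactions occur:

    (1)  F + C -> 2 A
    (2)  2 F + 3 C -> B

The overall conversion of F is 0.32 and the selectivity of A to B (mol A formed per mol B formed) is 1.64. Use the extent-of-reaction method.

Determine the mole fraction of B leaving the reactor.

0.0777

Conversion of F: F consumed = 0.32 × 616 = 197.1 mol = 1ξ₁ + 2ξ₂.
Selectivity: 2ξ₁ / (1ξ₂) = 1.64 → ξ₁ = 0.82 ξ₂.
Substitute: (1·0.82 + 2) ξ₂ = 197.1 → ξ₂ = 69.9 mol, ξ₁ = 57.32 mol.
Outlet amounts (n = n₀ + Σ ν·ξ):
  F: 616 − 1(57.32) − 2(69.9) = 418.9
  C: 563 − 1(57.32) − 3(69.9) = 296
  A: 0 + 2(57.32) = 114.6
  B: 0 + 1(69.9) = 69.9
Total out = 899.4 mol; y_B = 69.9 / 899.4 = 0.07772.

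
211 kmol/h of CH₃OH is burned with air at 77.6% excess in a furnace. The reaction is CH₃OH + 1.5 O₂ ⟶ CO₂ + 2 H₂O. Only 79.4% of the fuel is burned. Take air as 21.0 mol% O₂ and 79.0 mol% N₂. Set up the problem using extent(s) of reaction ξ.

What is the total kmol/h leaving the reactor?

2970 kmol/h

Stoichiometric O₂ = 1.5 × 211 = 316.5 kmol/h; O₂ fed = 316.5 × 1.776 = 562.1 kmol/h.
N₂ fed = 562.1 × 79/21 = 2115 kmol/h.
Fuel reacted = 0.794 × 211 → ξ = 167.5 kmol/h.
Outlet (n = n₀ + ν ξ):
  CH₃OH: 211 − 1(167.5) = 43.47
  O₂: 562.1 − 1.5(167.5) = 310.8
  N₂: 2115 (inert)
  CO₂: 0 + 1(167.5) = 167.5
  H₂O: 0 + 2(167.5) = 335.1
Total out = 43.47 + 310.8 + 2115 + 167.5 + 335.1 = 2971 kmol/h.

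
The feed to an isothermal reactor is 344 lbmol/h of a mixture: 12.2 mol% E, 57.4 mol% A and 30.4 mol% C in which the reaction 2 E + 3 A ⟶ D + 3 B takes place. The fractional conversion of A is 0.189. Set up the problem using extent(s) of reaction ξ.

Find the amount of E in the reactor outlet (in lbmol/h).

A reacted = 0.189 × 197.5 = 37.32 lbmol/h; ν_A = −3, so ξ = 37.32/3 = 12.44 lbmol/h.
Outlet amounts (n = n₀ + ν ξ):
  E: 41.97 − 2(12.44) = 17.09
  A: 197.5 − 3(12.44) = 160.1
  D: 0 + 1(12.44) = 12.44
  B: 0 + 3(12.44) = 37.32
  C: 104.6 (inert)

17.1 lbmol/h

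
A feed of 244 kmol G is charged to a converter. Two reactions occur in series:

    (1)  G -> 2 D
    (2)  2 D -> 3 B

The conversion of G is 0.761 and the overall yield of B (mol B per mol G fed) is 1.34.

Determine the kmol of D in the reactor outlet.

Conversion of G: G consumed = 1ξ₁ = 0.761 × 244 → ξ₁ = 185.7 kmol.
Yield of B: 3ξ₂ / 244 = 1.34 → ξ₂ = 109 kmol.
Outlet amounts (n = n₀ + Σ ν·ξ):
  G: 244 − 1(185.7) = 58.32
  D: 0 + 2(185.7) − 2(109) = 153.4
  B: 0 + 3(109) = 327

153 kmol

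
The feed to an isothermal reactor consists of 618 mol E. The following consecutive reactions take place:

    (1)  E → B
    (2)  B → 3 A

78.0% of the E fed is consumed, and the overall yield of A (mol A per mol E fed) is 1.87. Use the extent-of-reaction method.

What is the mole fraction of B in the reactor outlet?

Conversion of E: E consumed = 1ξ₁ = 0.78 × 618 → ξ₁ = 482 mol.
Yield of A: 3ξ₂ / 618 = 1.87 → ξ₂ = 385.2 mol.
Outlet amounts (n = n₀ + Σ ν·ξ):
  E: 618 − 1(482) = 136
  B: 0 + 1(482) − 1(385.2) = 96.82
  A: 0 + 3(385.2) = 1156
Total out = 1388 mol; y_B = 96.82 / 1388 = 0.06973.

0.0697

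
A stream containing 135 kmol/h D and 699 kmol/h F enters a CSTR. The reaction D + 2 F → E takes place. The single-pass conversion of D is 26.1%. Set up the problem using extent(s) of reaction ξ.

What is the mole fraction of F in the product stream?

D reacted = 0.261 × 135 = 35.23 kmol/h; ν_D = −1, so ξ = 35.23/1 = 35.23 kmol/h.
Outlet amounts (n = n₀ + ν ξ):
  D: 135 − 1(35.23) = 99.77
  F: 699 − 2(35.23) = 628.5
  E: 0 + 1(35.23) = 35.23
Total out = 763.5 kmol/h; y_F = 628.5 / 763.5 = 0.8232.

0.823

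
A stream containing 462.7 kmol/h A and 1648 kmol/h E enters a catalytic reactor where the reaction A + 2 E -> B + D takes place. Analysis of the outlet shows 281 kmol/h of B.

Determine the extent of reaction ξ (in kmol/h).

For B: n = n₀ + 1ξ → 281 = 0 + 1ξ, giving ξ = 281 kmol/h.
Outlet amounts (n = n₀ + ν ξ):
  A: 462.7 − 1(281) = 181.7
  E: 1648 − 2(281) = 1086
  B: 0 + 1(281) = 281
  D: 0 + 1(281) = 281

ξ = 281 kmol/h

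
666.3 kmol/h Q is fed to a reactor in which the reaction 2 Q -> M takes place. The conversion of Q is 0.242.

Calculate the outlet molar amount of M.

80.6 kmol/h

Q reacted = 0.242 × 666.3 = 161.2 kmol/h; ν_Q = −2, so ξ = 161.2/2 = 80.62 kmol/h.
Outlet amounts (n = n₀ + ν ξ):
  Q: 666.3 − 2(80.62) = 505.1
  M: 0 + 1(80.62) = 80.62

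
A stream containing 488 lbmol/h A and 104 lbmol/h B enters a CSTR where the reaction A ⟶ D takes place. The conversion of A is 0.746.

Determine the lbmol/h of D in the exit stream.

364 lbmol/h

A reacted = 0.746 × 488 = 364 lbmol/h; ν_A = −1, so ξ = 364/1 = 364 lbmol/h.
Outlet amounts (n = n₀ + ν ξ):
  A: 488 − 1(364) = 124
  D: 0 + 1(364) = 364
  B: 104 (inert)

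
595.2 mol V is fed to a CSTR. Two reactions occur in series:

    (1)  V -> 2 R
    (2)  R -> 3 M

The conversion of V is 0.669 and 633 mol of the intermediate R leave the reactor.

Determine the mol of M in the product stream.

490 mol

Conversion of V: V consumed = 1ξ₁ = 0.669 × 595.2 → ξ₁ = 398.2 mol.
R balance: n_R = 0 + 2ξ₁ − 1ξ₂ = 633 → ξ₂ = (2·398.2 − 633)/1 = 163.4 mol.
Outlet amounts (n = n₀ + Σ ν·ξ):
  V: 595.2 − 1(398.2) = 197
  R: 0 + 2(398.2) − 1(163.4) = 633
  M: 0 + 3(163.4) = 490.1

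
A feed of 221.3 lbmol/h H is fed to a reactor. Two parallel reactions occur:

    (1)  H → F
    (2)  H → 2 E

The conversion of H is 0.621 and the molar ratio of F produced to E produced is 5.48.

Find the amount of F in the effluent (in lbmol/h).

126 lbmol/h

Conversion of H: H consumed = 0.621 × 221.3 = 137.4 lbmol/h = 1ξ₁ + 1ξ₂.
Selectivity: 1ξ₁ / (2ξ₂) = 5.48 → ξ₁ = 10.96 ξ₂.
Substitute: (1·10.96 + 1) ξ₂ = 137.4 → ξ₂ = 11.49 lbmol/h, ξ₁ = 125.9 lbmol/h.
Outlet amounts (n = n₀ + Σ ν·ξ):
  H: 221.3 − 1(125.9) − 1(11.49) = 83.87
  F: 0 + 1(125.9) = 125.9
  E: 0 + 2(11.49) = 22.98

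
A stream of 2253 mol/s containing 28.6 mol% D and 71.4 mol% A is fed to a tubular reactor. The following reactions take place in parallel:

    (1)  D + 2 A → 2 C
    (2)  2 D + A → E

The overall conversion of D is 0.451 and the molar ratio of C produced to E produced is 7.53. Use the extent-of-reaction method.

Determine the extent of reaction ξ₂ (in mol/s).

ξ₂ = 50.4 mol/s

Conversion of D: D consumed = 0.451 × 644.4 = 290.6 mol/s = 1ξ₁ + 2ξ₂.
Selectivity: 2ξ₁ / (1ξ₂) = 7.53 → ξ₁ = 3.765 ξ₂.
Substitute: (1·3.765 + 2) ξ₂ = 290.6 → ξ₂ = 50.41 mol/s, ξ₁ = 189.8 mol/s.
Outlet amounts (n = n₀ + Σ ν·ξ):
  D: 644.4 − 1(189.8) − 2(50.41) = 353.8
  A: 1609 − 2(189.8) − 1(50.41) = 1179
  C: 0 + 2(189.8) = 379.6
  E: 0 + 1(50.41) = 50.41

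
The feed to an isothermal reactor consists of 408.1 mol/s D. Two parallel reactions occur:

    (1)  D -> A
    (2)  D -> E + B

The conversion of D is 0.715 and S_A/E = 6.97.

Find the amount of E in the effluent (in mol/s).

36.6 mol/s

Conversion of D: D consumed = 0.715 × 408.1 = 291.8 mol/s = 1ξ₁ + 1ξ₂.
Selectivity: 1ξ₁ / (1ξ₂) = 6.97 → ξ₁ = 6.97 ξ₂.
Substitute: (1·6.97 + 1) ξ₂ = 291.8 → ξ₂ = 36.61 mol/s, ξ₁ = 255.2 mol/s.
Outlet amounts (n = n₀ + Σ ν·ξ):
  D: 408.1 − 1(255.2) − 1(36.61) = 116.3
  A: 0 + 1(255.2) = 255.2
  E: 0 + 1(36.61) = 36.61
  B: 0 + 1(36.61) = 36.61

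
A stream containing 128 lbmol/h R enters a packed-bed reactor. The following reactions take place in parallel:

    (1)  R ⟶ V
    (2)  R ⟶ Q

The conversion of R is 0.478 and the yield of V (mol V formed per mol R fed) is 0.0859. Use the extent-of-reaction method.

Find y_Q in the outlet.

Yield of V: 1ξ₁ / 128 = 0.0859 → ξ₁ = 11 lbmol/h.
Conversion of R: 1ξ₁ + 1ξ₂ = 0.478 × 128 = 61.18 → ξ₂ = 50.19 lbmol/h.
Outlet amounts (n = n₀ + Σ ν·ξ):
  R: 128 − 1(11) − 1(50.19) = 66.82
  V: 0 + 1(11) = 11
  Q: 0 + 1(50.19) = 50.19
Total out = 128 lbmol/h; y_Q = 50.19 / 128 = 0.3921.

0.392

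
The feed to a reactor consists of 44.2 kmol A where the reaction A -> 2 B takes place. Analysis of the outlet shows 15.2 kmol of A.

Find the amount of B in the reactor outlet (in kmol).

For A: n = n₀ − 1ξ → 15.2 = 44.2 − 1ξ, giving ξ = 29 kmol.
Outlet amounts (n = n₀ + ν ξ):
  A: 44.2 − 1(29) = 15.2
  B: 0 + 2(29) = 58

58 kmol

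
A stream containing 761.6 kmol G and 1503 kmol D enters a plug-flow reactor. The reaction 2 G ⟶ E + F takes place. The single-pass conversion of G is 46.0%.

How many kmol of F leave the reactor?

175 kmol

G reacted = 0.46 × 761.6 = 350.3 kmol; ν_G = −2, so ξ = 350.3/2 = 175.2 kmol.
Outlet amounts (n = n₀ + ν ξ):
  G: 761.6 − 2(175.2) = 411.3
  E: 0 + 1(175.2) = 175.2
  F: 0 + 1(175.2) = 175.2
  D: 1503 (inert)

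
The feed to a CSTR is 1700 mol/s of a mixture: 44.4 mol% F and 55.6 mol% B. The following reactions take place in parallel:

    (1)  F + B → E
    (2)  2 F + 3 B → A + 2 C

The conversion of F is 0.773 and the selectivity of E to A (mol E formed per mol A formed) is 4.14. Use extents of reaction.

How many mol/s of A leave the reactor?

95 mol/s

Conversion of F: F consumed = 0.773 × 754.8 = 583.5 mol/s = 1ξ₁ + 2ξ₂.
Selectivity: 1ξ₁ / (1ξ₂) = 4.14 → ξ₁ = 4.14 ξ₂.
Substitute: (1·4.14 + 2) ξ₂ = 583.5 → ξ₂ = 95.03 mol/s, ξ₁ = 393.4 mol/s.
Outlet amounts (n = n₀ + Σ ν·ξ):
  F: 754.8 − 1(393.4) − 2(95.03) = 171.3
  B: 945.2 − 1(393.4) − 3(95.03) = 266.7
  E: 0 + 1(393.4) = 393.4
  A: 0 + 1(95.03) = 95.03
  C: 0 + 2(95.03) = 190.1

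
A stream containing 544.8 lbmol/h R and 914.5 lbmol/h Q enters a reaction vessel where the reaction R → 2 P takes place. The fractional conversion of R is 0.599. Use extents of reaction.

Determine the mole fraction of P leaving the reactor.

0.366

R reacted = 0.599 × 544.8 = 326.3 lbmol/h; ν_R = −1, so ξ = 326.3/1 = 326.3 lbmol/h.
Outlet amounts (n = n₀ + ν ξ):
  R: 544.8 − 1(326.3) = 218.5
  P: 0 + 2(326.3) = 652.7
  Q: 914.5 (inert)
Total out = 1786 lbmol/h; y_P = 652.7 / 1786 = 0.3655.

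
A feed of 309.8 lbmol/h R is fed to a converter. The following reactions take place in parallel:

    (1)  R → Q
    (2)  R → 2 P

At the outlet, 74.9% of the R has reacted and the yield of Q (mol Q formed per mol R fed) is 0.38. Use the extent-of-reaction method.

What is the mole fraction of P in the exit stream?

Yield of Q: 1ξ₁ / 309.8 = 0.38 → ξ₁ = 117.7 lbmol/h.
Conversion of R: 1ξ₁ + 1ξ₂ = 0.749 × 309.8 = 232 → ξ₂ = 114.3 lbmol/h.
Outlet amounts (n = n₀ + Σ ν·ξ):
  R: 309.8 − 1(117.7) − 1(114.3) = 77.76
  Q: 0 + 1(117.7) = 117.7
  P: 0 + 2(114.3) = 228.6
Total out = 424.1 lbmol/h; y_P = 228.6 / 424.1 = 0.5391.

0.539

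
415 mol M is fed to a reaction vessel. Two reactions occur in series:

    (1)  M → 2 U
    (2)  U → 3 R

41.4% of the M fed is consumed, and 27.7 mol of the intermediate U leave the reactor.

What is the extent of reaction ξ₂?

ξ₂ = 316 mol

Conversion of M: M consumed = 1ξ₁ = 0.414 × 415 → ξ₁ = 171.8 mol.
U balance: n_U = 0 + 2ξ₁ − 1ξ₂ = 27.7 → ξ₂ = (2·171.8 − 27.7)/1 = 315.9 mol.
Outlet amounts (n = n₀ + Σ ν·ξ):
  M: 415 − 1(171.8) = 243.2
  U: 0 + 2(171.8) − 1(315.9) = 27.7
  R: 0 + 3(315.9) = 947.8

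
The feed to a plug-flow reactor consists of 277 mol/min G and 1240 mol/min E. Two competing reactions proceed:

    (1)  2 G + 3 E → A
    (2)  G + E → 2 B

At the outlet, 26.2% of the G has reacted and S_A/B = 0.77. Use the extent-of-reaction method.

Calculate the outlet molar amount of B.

35.6 mol/min

Conversion of G: G consumed = 0.262 × 277 = 72.57 mol/min = 2ξ₁ + 1ξ₂.
Selectivity: 1ξ₁ / (2ξ₂) = 0.77 → ξ₁ = 1.54 ξ₂.
Substitute: (2·1.54 + 1) ξ₂ = 72.57 → ξ₂ = 17.79 mol/min, ξ₁ = 27.39 mol/min.
Outlet amounts (n = n₀ + Σ ν·ξ):
  G: 277 − 2(27.39) − 1(17.79) = 204.4
  E: 1240 − 3(27.39) − 1(17.79) = 1140
  A: 0 + 1(27.39) = 27.39
  B: 0 + 2(17.79) = 35.58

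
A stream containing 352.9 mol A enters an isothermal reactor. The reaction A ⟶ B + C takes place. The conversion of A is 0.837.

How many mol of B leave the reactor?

295 mol

A reacted = 0.837 × 352.9 = 295.4 mol; ν_A = −1, so ξ = 295.4/1 = 295.4 mol.
Outlet amounts (n = n₀ + ν ξ):
  A: 352.9 − 1(295.4) = 57.52
  B: 0 + 1(295.4) = 295.4
  C: 0 + 1(295.4) = 295.4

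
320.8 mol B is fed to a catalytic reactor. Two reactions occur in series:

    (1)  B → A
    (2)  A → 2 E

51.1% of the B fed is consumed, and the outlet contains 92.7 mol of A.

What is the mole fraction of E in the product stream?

Conversion of B: B consumed = 1ξ₁ = 0.511 × 320.8 → ξ₁ = 163.9 mol.
A balance: n_A = 0 + 1ξ₁ − 1ξ₂ = 92.7 → ξ₂ = (1·163.9 − 92.7)/1 = 71.23 mol.
Outlet amounts (n = n₀ + Σ ν·ξ):
  B: 320.8 − 1(163.9) = 156.9
  A: 0 + 1(163.9) − 1(71.23) = 92.7
  E: 0 + 2(71.23) = 142.5
Total out = 392 mol; y_E = 142.5 / 392 = 0.3634.

0.363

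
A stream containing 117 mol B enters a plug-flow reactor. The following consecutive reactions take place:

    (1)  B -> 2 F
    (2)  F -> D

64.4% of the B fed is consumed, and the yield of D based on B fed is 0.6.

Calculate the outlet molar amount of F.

80.5 mol

Conversion of B: B consumed = 1ξ₁ = 0.644 × 117 → ξ₁ = 75.35 mol.
Yield of D: 1ξ₂ / 117 = 0.6 → ξ₂ = 70.2 mol.
Outlet amounts (n = n₀ + Σ ν·ξ):
  B: 117 − 1(75.35) = 41.65
  F: 0 + 2(75.35) − 1(70.2) = 80.5
  D: 0 + 1(70.2) = 70.2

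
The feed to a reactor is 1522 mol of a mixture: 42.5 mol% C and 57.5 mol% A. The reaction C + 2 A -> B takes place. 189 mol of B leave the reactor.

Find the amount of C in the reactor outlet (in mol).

For B: n = n₀ + 1ξ → 189 = 0 + 1ξ, giving ξ = 189 mol.
Outlet amounts (n = n₀ + ν ξ):
  C: 646.9 − 1(189) = 457.9
  A: 875.1 − 2(189) = 497.1
  B: 0 + 1(189) = 189

458 mol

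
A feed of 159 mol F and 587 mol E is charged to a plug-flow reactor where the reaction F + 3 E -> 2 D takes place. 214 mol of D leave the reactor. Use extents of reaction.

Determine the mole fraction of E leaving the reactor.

For D: n = n₀ + 2ξ → 214 = 0 + 2ξ, giving ξ = 107 mol.
Outlet amounts (n = n₀ + ν ξ):
  F: 159 − 1(107) = 52
  E: 587 − 3(107) = 266
  D: 0 + 2(107) = 214
Total out = 532 mol; y_E = 266 / 532 = 0.5.

0.5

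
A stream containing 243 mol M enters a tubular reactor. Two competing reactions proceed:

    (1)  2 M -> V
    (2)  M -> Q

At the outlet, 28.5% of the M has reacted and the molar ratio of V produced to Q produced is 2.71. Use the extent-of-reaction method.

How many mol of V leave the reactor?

Conversion of M: M consumed = 0.285 × 243 = 69.25 mol = 2ξ₁ + 1ξ₂.
Selectivity: 1ξ₁ / (1ξ₂) = 2.71 → ξ₁ = 2.71 ξ₂.
Substitute: (2·2.71 + 1) ξ₂ = 69.25 → ξ₂ = 10.79 mol, ξ₁ = 29.23 mol.
Outlet amounts (n = n₀ + Σ ν·ξ):
  M: 243 − 2(29.23) − 1(10.79) = 173.7
  V: 0 + 1(29.23) = 29.23
  Q: 0 + 1(10.79) = 10.79

29.2 mol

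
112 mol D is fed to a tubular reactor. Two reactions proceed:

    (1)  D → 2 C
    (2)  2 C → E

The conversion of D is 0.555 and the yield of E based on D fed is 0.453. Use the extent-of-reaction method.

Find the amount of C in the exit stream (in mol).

Conversion of D: D consumed = 1ξ₁ = 0.555 × 112 → ξ₁ = 62.16 mol.
Yield of E: 1ξ₂ / 112 = 0.453 → ξ₂ = 50.74 mol.
Outlet amounts (n = n₀ + Σ ν·ξ):
  D: 112 − 1(62.16) = 49.84
  C: 0 + 2(62.16) − 2(50.74) = 22.85
  E: 0 + 1(50.74) = 50.74

22.8 mol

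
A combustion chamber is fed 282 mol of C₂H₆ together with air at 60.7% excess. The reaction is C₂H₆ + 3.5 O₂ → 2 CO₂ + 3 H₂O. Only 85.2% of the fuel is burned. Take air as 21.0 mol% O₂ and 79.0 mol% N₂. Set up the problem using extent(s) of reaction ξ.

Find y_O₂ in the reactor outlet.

0.0937

Stoichiometric O₂ = 3.5 × 282 = 987 mol; O₂ fed = 987 × 1.607 = 1586 mol.
N₂ fed = 1586 × 79/21 = 5967 mol.
Fuel reacted = 0.852 × 282 → ξ = 240.3 mol.
Outlet (n = n₀ + ν ξ):
  C₂H₆: 282 − 1(240.3) = 41.74
  O₂: 1586 − 3.5(240.3) = 745.2
  N₂: 5967 (inert)
  CO₂: 0 + 2(240.3) = 480.5
  H₂O: 0 + 3(240.3) = 720.8
Total out = 7955 mol; y_O₂ = 745.2 / 7955 = 0.09367.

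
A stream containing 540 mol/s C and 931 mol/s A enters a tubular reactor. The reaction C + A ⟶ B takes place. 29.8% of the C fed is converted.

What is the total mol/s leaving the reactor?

C reacted = 0.298 × 540 = 160.9 mol/s; ν_C = −1, so ξ = 160.9/1 = 160.9 mol/s.
Outlet amounts (n = n₀ + ν ξ):
  C: 540 − 1(160.9) = 379.1
  A: 931 − 1(160.9) = 770.1
  B: 0 + 1(160.9) = 160.9
Total out = 379.1 + 770.1 + 160.9 = 1310 mol/s.

1310 mol/s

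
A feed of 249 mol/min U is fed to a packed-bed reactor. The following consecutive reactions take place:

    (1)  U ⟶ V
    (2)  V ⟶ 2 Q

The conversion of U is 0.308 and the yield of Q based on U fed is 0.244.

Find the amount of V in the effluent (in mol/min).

46.3 mol/min

Conversion of U: U consumed = 1ξ₁ = 0.308 × 249 → ξ₁ = 76.69 mol/min.
Yield of Q: 2ξ₂ / 249 = 0.244 → ξ₂ = 30.38 mol/min.
Outlet amounts (n = n₀ + Σ ν·ξ):
  U: 249 − 1(76.69) = 172.3
  V: 0 + 1(76.69) − 1(30.38) = 46.31
  Q: 0 + 2(30.38) = 60.76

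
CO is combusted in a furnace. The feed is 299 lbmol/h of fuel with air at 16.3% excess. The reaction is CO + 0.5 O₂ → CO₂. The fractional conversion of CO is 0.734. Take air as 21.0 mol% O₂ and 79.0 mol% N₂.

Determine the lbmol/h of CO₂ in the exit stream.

Stoichiometric O₂ = 0.5 × 299 = 149.5 lbmol/h; O₂ fed = 149.5 × 1.163 = 173.9 lbmol/h.
N₂ fed = 173.9 × 79/21 = 654.1 lbmol/h.
Fuel reacted = 0.734 × 299 → ξ = 219.5 lbmol/h.
Outlet (n = n₀ + ν ξ):
  CO: 299 − 1(219.5) = 79.53
  O₂: 173.9 − 0.5(219.5) = 64.14
  N₂: 654.1 (inert)
  CO₂: 0 + 1(219.5) = 219.5

219 lbmol/h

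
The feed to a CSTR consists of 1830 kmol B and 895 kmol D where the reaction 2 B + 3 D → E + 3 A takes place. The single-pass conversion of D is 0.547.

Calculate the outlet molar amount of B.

D reacted = 0.547 × 895 = 489.6 kmol; ν_D = −3, so ξ = 489.6/3 = 163.2 kmol.
Outlet amounts (n = n₀ + ν ξ):
  B: 1830 − 2(163.2) = 1504
  D: 895 − 3(163.2) = 405.4
  E: 0 + 1(163.2) = 163.2
  A: 0 + 3(163.2) = 489.6

1500 kmol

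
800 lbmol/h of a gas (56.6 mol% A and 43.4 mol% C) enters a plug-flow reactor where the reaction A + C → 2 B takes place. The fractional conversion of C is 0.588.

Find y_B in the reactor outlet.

C reacted = 0.588 × 347.2 = 204.2 lbmol/h; ν_C = −1, so ξ = 204.2/1 = 204.2 lbmol/h.
Outlet amounts (n = n₀ + ν ξ):
  A: 452.8 − 1(204.2) = 248.6
  C: 347.2 − 1(204.2) = 143
  B: 0 + 2(204.2) = 408.3
Total out = 800 lbmol/h; y_B = 408.3 / 800 = 0.5104.

0.51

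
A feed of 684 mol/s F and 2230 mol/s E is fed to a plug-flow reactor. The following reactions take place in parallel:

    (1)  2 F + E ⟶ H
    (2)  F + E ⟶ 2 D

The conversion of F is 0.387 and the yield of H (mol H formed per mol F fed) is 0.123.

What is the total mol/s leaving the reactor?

Yield of H: 1ξ₁ / 684 = 0.123 → ξ₁ = 84.13 mol/s.
Conversion of F: 2ξ₁ + 1ξ₂ = 0.387 × 684 = 264.7 → ξ₂ = 96.44 mol/s.
Outlet amounts (n = n₀ + Σ ν·ξ):
  F: 684 − 2(84.13) − 1(96.44) = 419.3
  E: 2230 − 1(84.13) − 1(96.44) = 2049
  H: 0 + 1(84.13) = 84.13
  D: 0 + 2(96.44) = 192.9
Total out = 419.3 + 2049 + 84.13 + 192.9 = 2746 mol/s.

2750 mol/s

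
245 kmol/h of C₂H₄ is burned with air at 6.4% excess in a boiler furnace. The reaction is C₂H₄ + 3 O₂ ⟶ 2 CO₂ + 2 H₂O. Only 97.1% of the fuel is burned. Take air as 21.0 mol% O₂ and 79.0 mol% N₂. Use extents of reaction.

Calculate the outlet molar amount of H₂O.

476 kmol/h

Stoichiometric O₂ = 3 × 245 = 735 kmol/h; O₂ fed = 735 × 1.064 = 782 kmol/h.
N₂ fed = 782 × 79/21 = 2942 kmol/h.
Fuel reacted = 0.971 × 245 → ξ = 237.9 kmol/h.
Outlet (n = n₀ + ν ξ):
  C₂H₄: 245 − 1(237.9) = 7.105
  O₂: 782 − 3(237.9) = 68.36
  N₂: 2942 (inert)
  CO₂: 0 + 2(237.9) = 475.8
  H₂O: 0 + 2(237.9) = 475.8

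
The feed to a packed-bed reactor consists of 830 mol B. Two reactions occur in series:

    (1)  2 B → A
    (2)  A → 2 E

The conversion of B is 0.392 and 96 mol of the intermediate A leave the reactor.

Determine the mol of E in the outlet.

Conversion of B: B consumed = 2ξ₁ = 0.392 × 830 → ξ₁ = 162.7 mol.
A balance: n_A = 0 + 1ξ₁ − 1ξ₂ = 96 → ξ₂ = (1·162.7 − 96)/1 = 66.68 mol.
Outlet amounts (n = n₀ + Σ ν·ξ):
  B: 830 − 2(162.7) = 504.6
  A: 0 + 1(162.7) − 1(66.68) = 96
  E: 0 + 2(66.68) = 133.4

133 mol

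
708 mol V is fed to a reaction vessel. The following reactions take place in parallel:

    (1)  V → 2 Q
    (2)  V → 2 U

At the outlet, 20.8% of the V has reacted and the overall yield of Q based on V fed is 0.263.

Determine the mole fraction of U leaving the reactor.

Yield of Q: 2ξ₁ / 708 = 0.263 → ξ₁ = 93.1 mol.
Conversion of V: 1ξ₁ + 1ξ₂ = 0.208 × 708 = 147.3 → ξ₂ = 54.16 mol.
Outlet amounts (n = n₀ + Σ ν·ξ):
  V: 708 − 1(93.1) − 1(54.16) = 560.7
  Q: 0 + 2(93.1) = 186.2
  U: 0 + 2(54.16) = 108.3
Total out = 855.3 mol; y_U = 108.3 / 855.3 = 0.1267.

0.127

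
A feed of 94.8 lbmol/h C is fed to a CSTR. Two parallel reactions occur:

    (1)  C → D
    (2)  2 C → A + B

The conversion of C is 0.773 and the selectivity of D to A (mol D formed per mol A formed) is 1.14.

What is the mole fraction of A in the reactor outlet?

0.246

Conversion of C: C consumed = 0.773 × 94.8 = 73.28 lbmol/h = 1ξ₁ + 2ξ₂.
Selectivity: 1ξ₁ / (1ξ₂) = 1.14 → ξ₁ = 1.14 ξ₂.
Substitute: (1·1.14 + 2) ξ₂ = 73.28 → ξ₂ = 23.34 lbmol/h, ξ₁ = 26.6 lbmol/h.
Outlet amounts (n = n₀ + Σ ν·ξ):
  C: 94.8 − 1(26.6) − 2(23.34) = 21.52
  D: 0 + 1(26.6) = 26.6
  A: 0 + 1(23.34) = 23.34
  B: 0 + 1(23.34) = 23.34
Total out = 94.8 lbmol/h; y_A = 23.34 / 94.8 = 0.2462.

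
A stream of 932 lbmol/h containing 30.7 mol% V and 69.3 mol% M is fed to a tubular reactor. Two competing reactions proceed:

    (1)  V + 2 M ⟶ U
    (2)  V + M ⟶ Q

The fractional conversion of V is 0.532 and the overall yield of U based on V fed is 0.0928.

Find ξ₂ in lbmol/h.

Yield of U: 1ξ₁ / 286.1 = 0.0928 → ξ₁ = 26.55 lbmol/h.
Conversion of V: 1ξ₁ + 1ξ₂ = 0.532 × 286.1 = 152.2 → ξ₂ = 125.7 lbmol/h.
Outlet amounts (n = n₀ + Σ ν·ξ):
  V: 286.1 − 1(26.55) − 1(125.7) = 133.9
  M: 645.9 − 2(26.55) − 1(125.7) = 467.1
  U: 0 + 1(26.55) = 26.55
  Q: 0 + 1(125.7) = 125.7

ξ₂ = 126 lbmol/h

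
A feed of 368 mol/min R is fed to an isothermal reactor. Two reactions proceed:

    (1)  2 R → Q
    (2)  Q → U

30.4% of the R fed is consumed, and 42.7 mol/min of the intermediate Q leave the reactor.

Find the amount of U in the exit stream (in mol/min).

Conversion of R: R consumed = 2ξ₁ = 0.304 × 368 → ξ₁ = 55.94 mol/min.
Q balance: n_Q = 0 + 1ξ₁ − 1ξ₂ = 42.7 → ξ₂ = (1·55.94 − 42.7)/1 = 13.24 mol/min.
Outlet amounts (n = n₀ + Σ ν·ξ):
  R: 368 − 2(55.94) = 256.1
  Q: 0 + 1(55.94) − 1(13.24) = 42.7
  U: 0 + 1(13.24) = 13.24

13.2 mol/min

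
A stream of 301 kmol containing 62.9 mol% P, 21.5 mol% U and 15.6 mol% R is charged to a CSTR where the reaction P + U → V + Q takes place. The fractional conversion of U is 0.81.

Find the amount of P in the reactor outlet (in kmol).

U reacted = 0.81 × 64.72 = 52.42 kmol; ν_U = −1, so ξ = 52.42/1 = 52.42 kmol.
Outlet amounts (n = n₀ + ν ξ):
  P: 189.3 − 1(52.42) = 136.9
  U: 64.72 − 1(52.42) = 12.3
  V: 0 + 1(52.42) = 52.42
  Q: 0 + 1(52.42) = 52.42
  R: 46.96 (inert)

137 kmol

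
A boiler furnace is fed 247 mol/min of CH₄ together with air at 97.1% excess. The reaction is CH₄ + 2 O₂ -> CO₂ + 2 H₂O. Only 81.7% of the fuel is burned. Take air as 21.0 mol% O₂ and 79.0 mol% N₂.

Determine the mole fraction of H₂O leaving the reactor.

Stoichiometric O₂ = 2 × 247 = 494 mol/min; O₂ fed = 494 × 1.971 = 973.7 mol/min.
N₂ fed = 973.7 × 79/21 = 3663 mol/min.
Fuel reacted = 0.817 × 247 → ξ = 201.8 mol/min.
Outlet (n = n₀ + ν ξ):
  CH₄: 247 − 1(201.8) = 45.2
  O₂: 973.7 − 2(201.8) = 570.1
  N₂: 3663 (inert)
  CO₂: 0 + 1(201.8) = 201.8
  H₂O: 0 + 2(201.8) = 403.6
Total out = 4884 mol/min; y_H₂O = 403.6 / 4884 = 0.08264.

0.0826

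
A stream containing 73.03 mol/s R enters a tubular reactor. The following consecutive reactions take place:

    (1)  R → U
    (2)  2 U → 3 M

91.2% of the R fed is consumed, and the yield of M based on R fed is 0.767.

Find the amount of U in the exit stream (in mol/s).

Conversion of R: R consumed = 1ξ₁ = 0.912 × 73.03 → ξ₁ = 66.6 mol/s.
Yield of M: 3ξ₂ / 73.03 = 0.767 → ξ₂ = 18.67 mol/s.
Outlet amounts (n = n₀ + Σ ν·ξ):
  R: 73.03 − 1(66.6) = 6.427
  U: 0 + 1(66.6) − 2(18.67) = 29.26
  M: 0 + 3(18.67) = 56.01

29.3 mol/s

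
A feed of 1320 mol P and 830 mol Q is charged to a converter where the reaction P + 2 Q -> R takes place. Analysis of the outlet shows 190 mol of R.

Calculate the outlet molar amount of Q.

450 mol

For R: n = n₀ + 1ξ → 190 = 0 + 1ξ, giving ξ = 190 mol.
Outlet amounts (n = n₀ + ν ξ):
  P: 1320 − 1(190) = 1130
  Q: 830 − 2(190) = 450
  R: 0 + 1(190) = 190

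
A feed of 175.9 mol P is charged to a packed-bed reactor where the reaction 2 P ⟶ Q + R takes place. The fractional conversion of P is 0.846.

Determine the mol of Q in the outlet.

P reacted = 0.846 × 175.9 = 148.8 mol; ν_P = −2, so ξ = 148.8/2 = 74.41 mol.
Outlet amounts (n = n₀ + ν ξ):
  P: 175.9 − 2(74.41) = 27.09
  Q: 0 + 1(74.41) = 74.41
  R: 0 + 1(74.41) = 74.41

74.4 mol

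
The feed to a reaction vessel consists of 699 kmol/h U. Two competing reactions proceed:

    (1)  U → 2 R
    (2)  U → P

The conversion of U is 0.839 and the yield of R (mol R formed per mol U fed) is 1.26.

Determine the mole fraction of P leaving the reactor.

Yield of R: 2ξ₁ / 699 = 1.26 → ξ₁ = 440.4 kmol/h.
Conversion of U: 1ξ₁ + 1ξ₂ = 0.839 × 699 = 586.5 → ξ₂ = 146.1 kmol/h.
Outlet amounts (n = n₀ + Σ ν·ξ):
  U: 699 − 1(440.4) − 1(146.1) = 112.5
  R: 0 + 2(440.4) = 880.7
  P: 0 + 1(146.1) = 146.1
Total out = 1139 kmol/h; y_P = 146.1 / 1139 = 0.1282.

0.128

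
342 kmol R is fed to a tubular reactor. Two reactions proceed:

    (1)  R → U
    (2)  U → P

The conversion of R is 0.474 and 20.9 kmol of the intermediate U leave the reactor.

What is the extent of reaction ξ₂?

Conversion of R: R consumed = 1ξ₁ = 0.474 × 342 → ξ₁ = 162.1 kmol.
U balance: n_U = 0 + 1ξ₁ − 1ξ₂ = 20.9 → ξ₂ = (1·162.1 − 20.9)/1 = 141.2 kmol.
Outlet amounts (n = n₀ + Σ ν·ξ):
  R: 342 − 1(162.1) = 179.9
  U: 0 + 1(162.1) − 1(141.2) = 20.9
  P: 0 + 1(141.2) = 141.2

ξ₂ = 141 kmol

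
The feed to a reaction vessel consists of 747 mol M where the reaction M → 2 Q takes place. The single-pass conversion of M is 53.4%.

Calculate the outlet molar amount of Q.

M reacted = 0.534 × 747 = 398.9 mol; ν_M = −1, so ξ = 398.9/1 = 398.9 mol.
Outlet amounts (n = n₀ + ν ξ):
  M: 747 − 1(398.9) = 348.1
  Q: 0 + 2(398.9) = 797.8

798 mol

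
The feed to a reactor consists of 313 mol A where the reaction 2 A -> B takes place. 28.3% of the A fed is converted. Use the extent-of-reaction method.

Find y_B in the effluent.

A reacted = 0.283 × 313 = 88.58 mol; ν_A = −2, so ξ = 88.58/2 = 44.29 mol.
Outlet amounts (n = n₀ + ν ξ):
  A: 313 − 2(44.29) = 224.4
  B: 0 + 1(44.29) = 44.29
Total out = 268.7 mol; y_B = 44.29 / 268.7 = 0.1648.

0.165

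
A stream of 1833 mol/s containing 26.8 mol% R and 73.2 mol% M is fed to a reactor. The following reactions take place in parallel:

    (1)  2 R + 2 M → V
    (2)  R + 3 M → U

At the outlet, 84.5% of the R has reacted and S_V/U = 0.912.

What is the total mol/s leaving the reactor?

990 mol/s

Conversion of R: R consumed = 0.845 × 491.2 = 415.1 mol/s = 2ξ₁ + 1ξ₂.
Selectivity: 1ξ₁ / (1ξ₂) = 0.912 → ξ₁ = 0.912 ξ₂.
Substitute: (2·0.912 + 1) ξ₂ = 415.1 → ξ₂ = 147 mol/s, ξ₁ = 134.1 mol/s.
Outlet amounts (n = n₀ + Σ ν·ξ):
  R: 491.2 − 2(134.1) − 1(147) = 76.14
  M: 1342 − 2(134.1) − 3(147) = 632.7
  V: 0 + 1(134.1) = 134.1
  U: 0 + 1(147) = 147
Total out = 76.14 + 632.7 + 134.1 + 147 = 989.9 mol/s.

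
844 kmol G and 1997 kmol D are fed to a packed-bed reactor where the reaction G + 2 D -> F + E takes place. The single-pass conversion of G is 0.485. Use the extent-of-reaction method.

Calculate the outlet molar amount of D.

G reacted = 0.485 × 844 = 409.3 kmol; ν_G = −1, so ξ = 409.3/1 = 409.3 kmol.
Outlet amounts (n = n₀ + ν ξ):
  G: 844 − 1(409.3) = 434.7
  D: 1997 − 2(409.3) = 1178
  F: 0 + 1(409.3) = 409.3
  E: 0 + 1(409.3) = 409.3

1180 kmol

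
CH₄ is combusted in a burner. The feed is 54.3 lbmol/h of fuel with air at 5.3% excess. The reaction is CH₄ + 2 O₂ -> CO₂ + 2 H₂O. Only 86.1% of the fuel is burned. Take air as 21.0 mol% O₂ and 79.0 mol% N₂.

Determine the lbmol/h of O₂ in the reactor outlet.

20.9 lbmol/h

Stoichiometric O₂ = 2 × 54.3 = 108.6 lbmol/h; O₂ fed = 108.6 × 1.053 = 114.4 lbmol/h.
N₂ fed = 114.4 × 79/21 = 430.2 lbmol/h.
Fuel reacted = 0.861 × 54.3 → ξ = 46.75 lbmol/h.
Outlet (n = n₀ + ν ξ):
  CH₄: 54.3 − 1(46.75) = 7.548
  O₂: 114.4 − 2(46.75) = 20.85
  N₂: 430.2 (inert)
  CO₂: 0 + 1(46.75) = 46.75
  H₂O: 0 + 2(46.75) = 93.5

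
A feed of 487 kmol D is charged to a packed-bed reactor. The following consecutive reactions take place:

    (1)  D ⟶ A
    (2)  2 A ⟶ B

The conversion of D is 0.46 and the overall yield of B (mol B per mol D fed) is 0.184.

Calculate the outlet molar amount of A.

Conversion of D: D consumed = 1ξ₁ = 0.46 × 487 → ξ₁ = 224 kmol.
Yield of B: 1ξ₂ / 487 = 0.184 → ξ₂ = 89.61 kmol.
Outlet amounts (n = n₀ + Σ ν·ξ):
  D: 487 − 1(224) = 263
  A: 0 + 1(224) − 2(89.61) = 44.8
  B: 0 + 1(89.61) = 89.61

44.8 kmol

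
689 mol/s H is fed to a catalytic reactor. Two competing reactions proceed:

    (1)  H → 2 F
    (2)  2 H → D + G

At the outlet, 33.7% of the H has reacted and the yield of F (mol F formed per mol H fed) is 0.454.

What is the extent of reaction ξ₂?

Yield of F: 2ξ₁ / 689 = 0.454 → ξ₁ = 156.4 mol/s.
Conversion of H: 1ξ₁ + 2ξ₂ = 0.337 × 689 = 232.2 → ξ₂ = 37.9 mol/s.
Outlet amounts (n = n₀ + Σ ν·ξ):
  H: 689 − 1(156.4) − 2(37.9) = 456.8
  F: 0 + 2(156.4) = 312.8
  D: 0 + 1(37.9) = 37.9
  G: 0 + 1(37.9) = 37.9

ξ₂ = 37.9 mol/s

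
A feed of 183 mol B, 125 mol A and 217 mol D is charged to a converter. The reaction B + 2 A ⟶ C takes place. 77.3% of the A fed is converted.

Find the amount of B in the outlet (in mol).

A reacted = 0.773 × 125 = 96.62 mol; ν_A = −2, so ξ = 96.62/2 = 48.31 mol.
Outlet amounts (n = n₀ + ν ξ):
  B: 183 − 1(48.31) = 134.7
  A: 125 − 2(48.31) = 28.38
  C: 0 + 1(48.31) = 48.31
  D: 217 (inert)

135 mol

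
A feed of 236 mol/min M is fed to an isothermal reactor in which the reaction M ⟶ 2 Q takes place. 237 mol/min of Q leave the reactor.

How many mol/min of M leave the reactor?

For Q: n = n₀ + 2ξ → 237 = 0 + 2ξ, giving ξ = 118.5 mol/min.
Outlet amounts (n = n₀ + ν ξ):
  M: 236 − 1(118.5) = 117.5
  Q: 0 + 2(118.5) = 237

118 mol/min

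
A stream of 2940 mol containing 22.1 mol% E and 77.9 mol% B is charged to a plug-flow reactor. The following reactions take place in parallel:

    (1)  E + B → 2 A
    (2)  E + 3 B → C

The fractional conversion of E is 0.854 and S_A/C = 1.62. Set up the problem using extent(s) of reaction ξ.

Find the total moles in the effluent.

Conversion of E: E consumed = 0.854 × 649.7 = 554.9 mol = 1ξ₁ + 1ξ₂.
Selectivity: 2ξ₁ / (1ξ₂) = 1.62 → ξ₁ = 0.81 ξ₂.
Substitute: (1·0.81 + 1) ξ₂ = 554.9 → ξ₂ = 306.6 mol, ξ₁ = 248.3 mol.
Outlet amounts (n = n₀ + Σ ν·ξ):
  E: 649.7 − 1(248.3) − 1(306.6) = 94.86
  B: 2290 − 1(248.3) − 3(306.6) = 1122
  A: 0 + 2(248.3) = 496.6
  C: 0 + 1(306.6) = 306.6
Total out = 94.86 + 1122 + 496.6 + 306.6 = 2020 mol.

2020 mol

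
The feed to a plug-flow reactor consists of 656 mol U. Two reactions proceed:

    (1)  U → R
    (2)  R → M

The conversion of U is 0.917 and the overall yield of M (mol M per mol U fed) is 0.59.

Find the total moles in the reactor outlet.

656 mol

Conversion of U: U consumed = 1ξ₁ = 0.917 × 656 → ξ₁ = 601.6 mol.
Yield of M: 1ξ₂ / 656 = 0.59 → ξ₂ = 387 mol.
Outlet amounts (n = n₀ + Σ ν·ξ):
  U: 656 − 1(601.6) = 54.45
  R: 0 + 1(601.6) − 1(387) = 214.5
  M: 0 + 1(387) = 387
Total out = 54.45 + 214.5 + 387 = 656 mol.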